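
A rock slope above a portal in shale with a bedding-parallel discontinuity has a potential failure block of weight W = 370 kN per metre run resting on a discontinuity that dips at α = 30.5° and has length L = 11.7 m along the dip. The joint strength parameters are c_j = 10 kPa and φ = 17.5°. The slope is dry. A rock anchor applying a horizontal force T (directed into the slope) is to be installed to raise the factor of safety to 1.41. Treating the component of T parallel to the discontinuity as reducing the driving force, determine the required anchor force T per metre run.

T = 34 kN/m

Resolving forces along and normal to the sliding plane, with the horizontal anchor force T adding T·sinα to the effective normal force and T·cosα acting up the plane against the driving force:
FS = [c_jL + (W cosα + T sinα) tanφ] / [W sinα − T cosα]
Without the anchor: N' = 318.8 kN/m, driving T_d = 187.8 kN/m, resisting R = 10·11.7 + 318.8·tan17.5° = 217.5 kN/m, FS = 1.16.
Setting FS = 1.41 and solving for T:
1.41·(187.8 − T cos30.5°) = 217.5 + T sin30.5°·tan17.5°
T·(sin30.5°·tan17.5° + 1.41·cos30.5°) = 1.41·187.8 − 217.5
T·(0.5075·0.3153 + 1.41·0.8616) = 264.8 − 217.5 = 47.3
T·1.3749 = 47.3
T = 34.4 kN/m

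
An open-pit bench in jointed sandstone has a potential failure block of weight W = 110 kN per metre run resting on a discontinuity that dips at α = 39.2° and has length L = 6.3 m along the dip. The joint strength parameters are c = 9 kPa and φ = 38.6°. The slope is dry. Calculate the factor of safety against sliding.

FS = 1.79

Resolving the block weight along and normal to the plane and applying the Mohr–Coulomb strength on the joint:
N' = W cosα = 110·cos39.2° = 85.2 kN/m
Driving force T = W sinα = 110·sin39.2° = 69.5 kN/m
Resisting force R = c·L + N'·tanφ = 9·6.3 + 85.2·tan38.6° = 56.7 + 68.0 = 124.7 kN/m
FS = R / T = 124.7 / 69.5 = 1.794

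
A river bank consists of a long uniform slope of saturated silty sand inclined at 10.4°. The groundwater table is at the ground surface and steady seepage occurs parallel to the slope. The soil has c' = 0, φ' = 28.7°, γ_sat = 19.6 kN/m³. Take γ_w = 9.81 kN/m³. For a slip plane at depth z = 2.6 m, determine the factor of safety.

FS = 1.49

With seepage parallel to the slope and the water table at the surface, the effective normal stress on the slip plane uses the buoyant unit weight γ' = γ_sat − γ_w while the driving shear stress uses γ_sat:
FS = [c' + γ' z cos²β tanφ'] / [γ_sat z sinβ cosβ]
(For c' = 0 this reduces to FS = (γ'/γ_sat)·tanφ'/tanβ.)
γ' = 19.6 − 9.81 = 9.79 kN/m³
Numerator = 0.0 + 9.79·2.6·cos²10.4°·tan28.7° = 0.0 + 9.79·2.6·0.9674·0.5475 = 13.482 kPa
Denominator = 19.6·2.6·sin10.4°·cos10.4° = 19.6·2.6·0.1805·0.9836 = 9.048 kPa
FS = 13.482 / 9.048 = 1.490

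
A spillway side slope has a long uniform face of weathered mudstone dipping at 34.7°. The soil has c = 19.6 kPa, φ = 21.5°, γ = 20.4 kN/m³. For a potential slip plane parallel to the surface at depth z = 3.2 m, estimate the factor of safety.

For an infinite slope with a slip plane parallel to the surface (no pore pressure): FS = [c + γz cos²β tanφ] / [γz sinβ cosβ].
γz = 20.4·3.2 = 65.28 kN/m²
Numerator = 19.6 + 65.28·cos²34.7°·tan21.5° = 19.6 + 65.28·0.6759·0.3939 = 36.981 kPa
Denominator = 65.28·sin34.7°·cos34.7° = 65.28·0.5693·0.8221 = 30.553 kPa
FS = 36.981 / 30.553 = 1.210

FS = 1.21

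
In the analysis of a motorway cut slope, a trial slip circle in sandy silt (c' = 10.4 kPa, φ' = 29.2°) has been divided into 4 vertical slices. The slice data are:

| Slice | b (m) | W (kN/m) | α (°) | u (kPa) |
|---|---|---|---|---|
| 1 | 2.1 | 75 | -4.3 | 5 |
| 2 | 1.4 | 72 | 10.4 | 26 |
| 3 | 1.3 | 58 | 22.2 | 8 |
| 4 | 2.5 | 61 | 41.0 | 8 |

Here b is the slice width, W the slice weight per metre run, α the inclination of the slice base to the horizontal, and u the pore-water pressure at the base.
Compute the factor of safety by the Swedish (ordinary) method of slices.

FS = 2.53

Ordinary method of slices: FS = Σ[c'·Δl_i + (W_i cosα_i − u_i·Δl_i)·tanφ'] / Σ W_i sinα_i, with Δl_i = b_i / cosα_i.
Slice 1: Δl = 2.1/cos(-4.3°) = 2.106 m; N'_1 = 75·cos(-4.3°) − 5·2.106 = 64.3; c'Δl = 21.90; W sinα = -5.6
Slice 2: Δl = 1.4/cos10.4° = 1.423 m; N'_2 = 72·cos10.4° − 26·1.423 = 33.8; c'Δl = 14.80; W sinα = 13.0
Slice 3: Δl = 1.3/cos22.2° = 1.404 m; N'_3 = 58·cos22.2° − 8·1.404 = 42.5; c'Δl = 14.60; W sinα = 21.9
Slice 4: Δl = 2.5/cos41.0° = 3.313 m; N'_4 = 61·cos41.0° − 8·3.313 = 19.5; c'Δl = 34.45; W sinα = 40.0
Σc'Δl = 85.8 kN/m; ΣN' = 160.1 kN/m; ΣW sinα = 69.3 kN/m
Resisting = 85.8 + 160.1·tan29.2° = 85.8 + 89.5 = 175.2 kN/m
FS = 175.2 / 69.3 = 2.528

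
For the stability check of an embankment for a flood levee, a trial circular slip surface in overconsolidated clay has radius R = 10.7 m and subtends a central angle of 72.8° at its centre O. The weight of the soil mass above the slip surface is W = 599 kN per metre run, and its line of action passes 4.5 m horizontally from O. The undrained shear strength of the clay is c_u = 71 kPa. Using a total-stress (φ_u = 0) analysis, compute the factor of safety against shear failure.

Taking moments about the centre O, the resisting moment is provided by the undrained shear strength acting along the arc:
Arc length L_a = R·θ = 10.7·(72.8°·π/180) = 10.7·1.2706 = 13.60 m
M_R = c_u·L_a·R = 71·13.60·10.7 = 10328.4 kN·m/m
M_D = W·d = 599·4.5 = 2695.5 kN·m/m
FS = M_R / M_D = 10328.4 / 2695.5 = 3.832

FS = 3.83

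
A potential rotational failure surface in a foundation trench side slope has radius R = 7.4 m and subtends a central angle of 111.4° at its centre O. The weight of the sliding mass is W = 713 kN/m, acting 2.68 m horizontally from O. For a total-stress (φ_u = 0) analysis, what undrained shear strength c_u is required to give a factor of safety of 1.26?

FS = c_u·L_a·R / (W·d), so c_u = FS·W·d / (L_a·R).
Arc length L_a = R·θ = 7.4·(111.4°·π/180) = 7.4·1.9443 = 14.39 m
c_u = 1.26·713·2.68 / (14.39·7.4) = 2407.7 / 106.47 = 22.61 kPa

c_u = 22.6 kPa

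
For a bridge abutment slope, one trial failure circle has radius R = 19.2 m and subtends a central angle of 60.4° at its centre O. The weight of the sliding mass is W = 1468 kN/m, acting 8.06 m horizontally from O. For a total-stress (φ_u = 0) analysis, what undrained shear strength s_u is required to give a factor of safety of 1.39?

FS = s_u·L_a·R / (W·d), so s_u = FS·W·d / (L_a·R).
Arc length L_a = R·θ = 19.2·(60.4°·π/180) = 19.2·1.0542 = 20.24 m
s_u = 1.39·1468·8.06 / (20.24·19.2) = 16446.6 / 388.61 = 42.32 kPa

s_u = 42.3 kPa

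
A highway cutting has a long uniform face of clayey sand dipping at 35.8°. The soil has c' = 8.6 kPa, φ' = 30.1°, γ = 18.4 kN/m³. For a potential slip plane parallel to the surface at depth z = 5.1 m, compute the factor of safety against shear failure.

FS = 1.00

For an infinite slope with a slip plane parallel to the surface (no pore pressure): FS = [c' + γz cos²β tanφ'] / [γz sinβ cosβ].
γz = 18.4·5.1 = 93.84 kN/m²
Numerator = 8.6 + 93.84·cos²35.8°·tan30.1° = 8.6 + 93.84·0.6578·0.5797 = 44.384 kPa
Denominator = 93.84·sin35.8°·cos35.8° = 93.84·0.5850·0.8111 = 44.521 kPa
FS = 44.384 / 44.521 = 0.997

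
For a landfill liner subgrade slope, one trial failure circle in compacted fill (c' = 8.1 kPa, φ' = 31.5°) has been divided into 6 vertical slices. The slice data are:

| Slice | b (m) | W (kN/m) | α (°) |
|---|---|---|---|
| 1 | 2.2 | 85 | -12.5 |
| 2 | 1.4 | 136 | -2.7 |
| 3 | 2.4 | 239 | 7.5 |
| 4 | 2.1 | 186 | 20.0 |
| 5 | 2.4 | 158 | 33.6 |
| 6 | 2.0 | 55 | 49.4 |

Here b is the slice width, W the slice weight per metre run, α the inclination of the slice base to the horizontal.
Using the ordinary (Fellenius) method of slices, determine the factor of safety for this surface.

Ordinary method of slices: FS = Σ[c'·Δl_i + (W_i cosα_i)·tanφ'] / Σ W_i sinα_i, with Δl_i = b_i / cosα_i.
Slice 1: Δl = 2.2/cos(-12.5°) = 2.253 m; N'_1 = 85·cos(-12.5°) = 83.0; c'Δl = 18.25; W sinα = -18.4
Slice 2: Δl = 1.4/cos(-2.7°) = 1.402 m; N'_2 = 136·cos(-2.7°) = 135.8; c'Δl = 11.35; W sinα = -6.4
Slice 3: Δl = 2.4/cos7.5° = 2.421 m; N'_3 = 239·cos7.5° = 237.0; c'Δl = 19.61; W sinα = 31.2
Slice 4: Δl = 2.1/cos20.0° = 2.235 m; N'_4 = 186·cos20.0° = 174.8; c'Δl = 18.10; W sinα = 63.6
Slice 5: Δl = 2.4/cos33.6° = 2.881 m; N'_5 = 158·cos33.6° = 131.6; c'Δl = 23.34; W sinα = 87.4
Slice 6: Δl = 2.0/cos49.4° = 3.073 m; N'_6 = 55·cos49.4° = 35.8; c'Δl = 24.89; W sinα = 41.8
Σc'Δl = 115.5 kN/m; ΣN' = 798.0 kN/m; ΣW sinα = 199.2 kN/m
Resisting = 115.5 + 798.0·tan31.5° = 115.5 + 489.0 = 604.5 kN/m
FS = 604.5 / 199.2 = 3.035

FS = 3.03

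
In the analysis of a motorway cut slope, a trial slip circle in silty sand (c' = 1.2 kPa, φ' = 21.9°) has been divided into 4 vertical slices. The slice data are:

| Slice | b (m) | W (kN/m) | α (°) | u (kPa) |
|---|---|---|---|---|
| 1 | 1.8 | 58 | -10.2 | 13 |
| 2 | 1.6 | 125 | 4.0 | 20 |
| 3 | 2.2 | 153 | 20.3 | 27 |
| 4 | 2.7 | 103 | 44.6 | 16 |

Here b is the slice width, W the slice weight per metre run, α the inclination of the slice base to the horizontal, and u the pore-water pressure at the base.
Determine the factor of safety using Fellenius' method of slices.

FS = 0.80

Ordinary method of slices: FS = Σ[c'·Δl_i + (W_i cosα_i − u_i·Δl_i)·tanφ'] / Σ W_i sinα_i, with Δl_i = b_i / cosα_i.
Slice 1: Δl = 1.8/cos(-10.2°) = 1.829 m; N'_1 = 58·cos(-10.2°) − 13·1.829 = 33.3; c'Δl = 2.19; W sinα = -10.3
Slice 2: Δl = 1.6/cos4.0° = 1.604 m; N'_2 = 125·cos4.0° − 20·1.604 = 92.6; c'Δl = 1.92; W sinα = 8.7
Slice 3: Δl = 2.2/cos20.3° = 2.346 m; N'_3 = 153·cos20.3° − 27·2.346 = 80.2; c'Δl = 2.81; W sinα = 53.1
Slice 4: Δl = 2.7/cos44.6° = 3.792 m; N'_4 = 103·cos44.6° − 16·3.792 = 12.7; c'Δl = 4.55; W sinα = 72.3
Σc'Δl = 11.5 kN/m; ΣN' = 218.8 kN/m; ΣW sinα = 123.9 kN/m
Resisting = 11.5 + 218.8·tan21.9° = 11.5 + 87.9 = 99.4 kN/m
FS = 99.4 / 123.9 = 0.803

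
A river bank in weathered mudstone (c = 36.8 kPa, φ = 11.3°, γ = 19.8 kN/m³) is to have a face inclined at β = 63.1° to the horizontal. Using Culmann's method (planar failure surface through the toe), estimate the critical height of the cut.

H_c = 17.04 m

Culmann's analysis gives the critical failure plane at α_cr = (β + φ)/2 = (63.1 + 11.3)/2 = 37.2°, and the critical height
H_c = (4c/γ) · sinβ cosφ / [1 − cos(β − φ)]
    = (4·36.8/19.8) · sin63.1°·cos11.3° / [1 − cos(51.8°)]
    = 7.434 · 0.8918·0.9806 / [1 − 0.6184]
    = 7.434 · 0.8745 / 0.3816
    = 17.04 m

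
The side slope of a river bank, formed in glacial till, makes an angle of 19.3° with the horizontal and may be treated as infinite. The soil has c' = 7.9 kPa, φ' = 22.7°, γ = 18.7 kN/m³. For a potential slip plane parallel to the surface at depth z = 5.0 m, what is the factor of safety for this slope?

For an infinite slope with a slip plane parallel to the surface (no pore pressure): FS = [c' + γz cos²β tanφ'] / [γz sinβ cosβ].
γz = 18.7·5.0 = 93.50 kN/m²
Numerator = 7.9 + 93.50·cos²19.3°·tan22.7° = 7.9 + 93.50·0.8908·0.4183 = 42.739 kPa
Denominator = 93.50·sin19.3°·cos19.3° = 93.50·0.3305·0.9438 = 29.166 kPa
FS = 42.739 / 29.166 = 1.465

FS = 1.47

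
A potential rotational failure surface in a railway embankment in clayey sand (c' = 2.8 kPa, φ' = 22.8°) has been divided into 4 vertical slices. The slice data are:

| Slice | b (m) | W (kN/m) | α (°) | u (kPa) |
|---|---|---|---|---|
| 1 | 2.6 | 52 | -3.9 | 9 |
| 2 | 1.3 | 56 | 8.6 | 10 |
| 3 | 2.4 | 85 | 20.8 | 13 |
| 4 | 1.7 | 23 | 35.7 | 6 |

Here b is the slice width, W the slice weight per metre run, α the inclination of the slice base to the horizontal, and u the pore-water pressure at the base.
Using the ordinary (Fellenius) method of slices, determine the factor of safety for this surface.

FS = 1.56

Ordinary method of slices: FS = Σ[c'·Δl_i + (W_i cosα_i − u_i·Δl_i)·tanφ'] / Σ W_i sinα_i, with Δl_i = b_i / cosα_i.
Slice 1: Δl = 2.6/cos(-3.9°) = 2.606 m; N'_1 = 52·cos(-3.9°) − 9·2.606 = 28.4; c'Δl = 7.30; W sinα = -3.5
Slice 2: Δl = 1.3/cos8.6° = 1.315 m; N'_2 = 56·cos8.6° − 10·1.315 = 42.2; c'Δl = 3.68; W sinα = 8.4
Slice 3: Δl = 2.4/cos20.8° = 2.567 m; N'_3 = 85·cos20.8° − 13·2.567 = 46.1; c'Δl = 7.19; W sinα = 30.2
Slice 4: Δl = 1.7/cos35.7° = 2.093 m; N'_4 = 23·cos35.7° − 6·2.093 = 6.1; c'Δl = 5.86; W sinα = 13.4
Σc'Δl = 24.0 kN/m; ΣN' = 122.9 kN/m; ΣW sinα = 48.4 kN/m
Resisting = 24.0 + 122.9·tan22.8° = 24.0 + 51.6 = 75.7 kN/m
FS = 75.7 / 48.4 = 1.562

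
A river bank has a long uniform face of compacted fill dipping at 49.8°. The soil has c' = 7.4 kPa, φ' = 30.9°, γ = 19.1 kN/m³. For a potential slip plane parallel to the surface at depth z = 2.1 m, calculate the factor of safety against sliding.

FS = 0.88

For an infinite slope with a slip plane parallel to the surface (no pore pressure): FS = [c' + γz cos²β tanφ'] / [γz sinβ cosβ].
γz = 19.1·2.1 = 40.11 kN/m²
Numerator = 7.4 + 40.11·cos²49.8°·tan30.9° = 7.4 + 40.11·0.4166·0.5985 = 17.401 kPa
Denominator = 40.11·sin49.8°·cos49.8° = 40.11·0.7638·0.6455 = 19.774 kPa
FS = 17.401 / 19.774 = 0.880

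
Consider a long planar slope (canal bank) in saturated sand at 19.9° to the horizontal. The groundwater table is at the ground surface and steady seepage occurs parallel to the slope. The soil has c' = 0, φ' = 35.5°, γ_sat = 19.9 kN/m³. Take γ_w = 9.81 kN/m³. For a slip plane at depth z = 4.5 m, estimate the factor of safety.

With seepage parallel to the slope and the water table at the surface, the effective normal stress on the slip plane uses the buoyant unit weight γ' = γ_sat − γ_w while the driving shear stress uses γ_sat:
FS = [c' + γ' z cos²β tanφ'] / [γ_sat z sinβ cosβ]
(For c' = 0 this reduces to FS = (γ'/γ_sat)·tanφ'/tanβ.)
γ' = 19.9 − 9.81 = 10.09 kN/m³
Numerator = 0.0 + 10.09·4.5·cos²19.9°·tan35.5° = 0.0 + 10.09·4.5·0.8841·0.7133 = 28.635 kPa
Denominator = 19.9·4.5·sin19.9°·cos19.9° = 19.9·4.5·0.3404·0.9403 = 28.661 kPa
FS = 28.635 / 28.661 = 0.999

FS = 1.00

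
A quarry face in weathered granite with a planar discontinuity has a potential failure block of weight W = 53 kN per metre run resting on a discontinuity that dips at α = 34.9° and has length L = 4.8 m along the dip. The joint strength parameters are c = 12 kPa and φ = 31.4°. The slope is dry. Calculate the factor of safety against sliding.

FS = 2.77

Resolving the block weight along and normal to the plane and applying the Mohr–Coulomb strength on the joint:
N' = W cosα = 53·cos34.9° = 43.5 kN/m
Driving force T = W sinα = 53·sin34.9° = 30.3 kN/m
Resisting force R = c·L + N'·tanφ = 12·4.8 + 43.5·tan31.4° = 57.6 + 26.5 = 84.1 kN/m
FS = R / T = 84.1 / 30.3 = 2.774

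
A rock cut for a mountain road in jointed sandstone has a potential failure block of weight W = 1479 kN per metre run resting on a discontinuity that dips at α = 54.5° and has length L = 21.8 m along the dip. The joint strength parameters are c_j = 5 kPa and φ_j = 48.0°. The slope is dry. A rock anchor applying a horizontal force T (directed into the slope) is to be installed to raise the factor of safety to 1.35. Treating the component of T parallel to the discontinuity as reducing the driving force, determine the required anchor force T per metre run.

Resolving forces along and normal to the sliding plane, with the horizontal anchor force T adding T·sinα to the effective normal force and T·cosα acting up the plane against the driving force:
FS = [c_jL + (W cosα + T sinα) tanφ_j] / [W sinα − T cosα]
Without the anchor: N' = 858.9 kN/m, driving T_d = 1204.1 kN/m, resisting R = 5·21.8 + 858.9·tan48.0° = 1062.9 kN/m, FS = 0.88.
Setting FS = 1.35 and solving for T:
1.35·(1204.1 − T cos54.5°) = 1062.9 + T sin54.5°·tan48.0°
T·(sin54.5°·tan48.0° + 1.35·cos54.5°) = 1.35·1204.1 − 1062.9
T·(0.8141·1.1106 + 1.35·0.5807) = 1625.5 − 1062.9 = 562.6
T·1.6881 = 562.6
T = 333.3 kN/m

T = 333 kN/m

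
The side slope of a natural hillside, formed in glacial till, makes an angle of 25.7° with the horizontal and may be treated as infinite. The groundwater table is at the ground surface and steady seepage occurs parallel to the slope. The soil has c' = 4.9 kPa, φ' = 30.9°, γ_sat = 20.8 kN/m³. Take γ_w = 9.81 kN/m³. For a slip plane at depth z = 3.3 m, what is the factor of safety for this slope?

FS = 0.84

With seepage parallel to the slope and the water table at the surface, the effective normal stress on the slip plane uses the buoyant unit weight γ' = γ_sat − γ_w while the driving shear stress uses γ_sat:
FS = [c' + γ' z cos²β tanφ'] / [γ_sat z sinβ cosβ]
γ' = 20.8 − 9.81 = 10.99 kN/m³
Numerator = 4.9 + 10.99·3.3·cos²25.7°·tan30.9° = 4.9 + 10.99·3.3·0.8119·0.5985 = 22.523 kPa
Denominator = 20.8·3.3·sin25.7°·cos25.7° = 20.8·3.3·0.4337·0.9011 = 26.822 kPa
FS = 22.523 / 26.822 = 0.840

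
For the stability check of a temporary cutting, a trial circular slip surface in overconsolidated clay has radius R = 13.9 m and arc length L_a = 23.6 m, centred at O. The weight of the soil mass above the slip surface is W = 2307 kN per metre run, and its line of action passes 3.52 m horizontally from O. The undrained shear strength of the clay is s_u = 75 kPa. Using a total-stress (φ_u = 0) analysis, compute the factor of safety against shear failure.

Taking moments about the centre O, the resisting moment is provided by the undrained shear strength acting along the arc:
M_R = s_u·L_a·R = 75·23.60·13.9 = 24603.0 kN·m/m
M_D = W·d = 2307·3.52 = 8120.6 kN·m/m
FS = M_R / M_D = 24603.0 / 8120.6 = 3.030

FS = 3.03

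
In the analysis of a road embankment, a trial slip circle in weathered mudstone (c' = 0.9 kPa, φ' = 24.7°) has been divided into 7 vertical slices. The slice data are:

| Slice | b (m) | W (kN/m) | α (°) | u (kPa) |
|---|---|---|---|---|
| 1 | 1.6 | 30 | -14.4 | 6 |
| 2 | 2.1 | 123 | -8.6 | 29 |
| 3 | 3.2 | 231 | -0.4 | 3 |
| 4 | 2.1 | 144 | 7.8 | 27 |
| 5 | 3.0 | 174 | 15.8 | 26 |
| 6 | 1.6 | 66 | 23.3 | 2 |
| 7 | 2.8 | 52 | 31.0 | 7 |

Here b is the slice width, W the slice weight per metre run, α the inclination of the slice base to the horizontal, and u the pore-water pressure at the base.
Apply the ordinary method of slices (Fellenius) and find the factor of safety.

FS = 2.91

Ordinary method of slices: FS = Σ[c'·Δl_i + (W_i cosα_i − u_i·Δl_i)·tanφ'] / Σ W_i sinα_i, with Δl_i = b_i / cosα_i.
Slice 1: Δl = 1.6/cos(-14.4°) = 1.652 m; N'_1 = 30·cos(-14.4°) − 6·1.652 = 19.1; c'Δl = 1.49; W sinα = -7.5
Slice 2: Δl = 2.1/cos(-8.6°) = 2.124 m; N'_2 = 123·cos(-8.6°) − 29·2.124 = 60.0; c'Δl = 1.91; W sinα = -18.4
Slice 3: Δl = 3.2/cos(-0.4°) = 3.200 m; N'_3 = 231·cos(-0.4°) − 3·3.200 = 221.4; c'Δl = 2.88; W sinα = -1.6
Slice 4: Δl = 2.1/cos7.8° = 2.120 m; N'_4 = 144·cos7.8° − 27·2.120 = 85.4; c'Δl = 1.91; W sinα = 19.5
Slice 5: Δl = 3.0/cos15.8° = 3.118 m; N'_5 = 174·cos15.8° − 26·3.118 = 86.4; c'Δl = 2.81; W sinα = 47.4
Slice 6: Δl = 1.6/cos23.3° = 1.742 m; N'_6 = 66·cos23.3° − 2·1.742 = 57.1; c'Δl = 1.57; W sinα = 26.1
Slice 7: Δl = 2.8/cos31.0° = 3.267 m; N'_7 = 52·cos31.0° − 7·3.267 = 21.7; c'Δl = 2.94; W sinα = 26.8
Σc'Δl = 15.5 kN/m; ΣN' = 551.2 kN/m; ΣW sinα = 92.3 kN/m
Resisting = 15.5 + 551.2·tan24.7° = 15.5 + 253.5 = 269.0 kN/m
FS = 269.0 / 92.3 = 2.913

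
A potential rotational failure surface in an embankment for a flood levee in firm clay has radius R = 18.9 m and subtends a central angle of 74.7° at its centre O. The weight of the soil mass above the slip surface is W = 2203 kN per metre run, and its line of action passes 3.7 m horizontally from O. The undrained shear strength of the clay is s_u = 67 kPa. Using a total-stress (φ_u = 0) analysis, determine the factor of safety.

Taking moments about the centre O, the resisting moment is provided by the undrained shear strength acting along the arc:
Arc length L_a = R·θ = 18.9·(74.7°·π/180) = 18.9·1.3038 = 24.64 m
M_R = s_u·L_a·R = 67·24.64·18.9 = 31203.0 kN·m/m
M_D = W·d = 2203·3.7 = 8151.1 kN·m/m
FS = M_R / M_D = 31203.0 / 8151.1 = 3.828

FS = 3.83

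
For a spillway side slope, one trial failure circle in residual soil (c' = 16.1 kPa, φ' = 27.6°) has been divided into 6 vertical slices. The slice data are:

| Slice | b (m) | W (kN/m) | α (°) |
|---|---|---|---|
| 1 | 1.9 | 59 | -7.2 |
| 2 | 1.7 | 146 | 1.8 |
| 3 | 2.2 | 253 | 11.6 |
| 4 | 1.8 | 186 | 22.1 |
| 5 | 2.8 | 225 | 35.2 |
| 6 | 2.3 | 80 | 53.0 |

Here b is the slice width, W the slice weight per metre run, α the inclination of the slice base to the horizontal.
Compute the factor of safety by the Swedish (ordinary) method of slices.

Ordinary method of slices: FS = Σ[c'·Δl_i + (W_i cosα_i)·tanφ'] / Σ W_i sinα_i, with Δl_i = b_i / cosα_i.
Slice 1: Δl = 1.9/cos(-7.2°) = 1.915 m; N'_1 = 59·cos(-7.2°) = 58.5; c'Δl = 30.83; W sinα = -7.4
Slice 2: Δl = 1.7/cos1.8° = 1.701 m; N'_2 = 146·cos1.8° = 145.9; c'Δl = 27.38; W sinα = 4.6
Slice 3: Δl = 2.2/cos11.6° = 2.246 m; N'_3 = 253·cos11.6° = 247.8; c'Δl = 36.16; W sinα = 50.9
Slice 4: Δl = 1.8/cos22.1° = 1.943 m; N'_4 = 186·cos22.1° = 172.3; c'Δl = 31.28; W sinα = 70.0
Slice 5: Δl = 2.8/cos35.2° = 3.427 m; N'_5 = 225·cos35.2° = 183.9; c'Δl = 55.17; W sinα = 129.7
Slice 6: Δl = 2.3/cos53.0° = 3.822 m; N'_6 = 80·cos53.0° = 48.1; c'Δl = 61.53; W sinα = 63.9
Σc'Δl = 242.4 kN/m; ΣN' = 856.6 kN/m; ΣW sinα = 311.6 kN/m
Resisting = 242.4 + 856.6·tan27.6° = 242.4 + 447.8 = 690.2 kN/m
FS = 690.2 / 311.6 = 2.215

FS = 2.21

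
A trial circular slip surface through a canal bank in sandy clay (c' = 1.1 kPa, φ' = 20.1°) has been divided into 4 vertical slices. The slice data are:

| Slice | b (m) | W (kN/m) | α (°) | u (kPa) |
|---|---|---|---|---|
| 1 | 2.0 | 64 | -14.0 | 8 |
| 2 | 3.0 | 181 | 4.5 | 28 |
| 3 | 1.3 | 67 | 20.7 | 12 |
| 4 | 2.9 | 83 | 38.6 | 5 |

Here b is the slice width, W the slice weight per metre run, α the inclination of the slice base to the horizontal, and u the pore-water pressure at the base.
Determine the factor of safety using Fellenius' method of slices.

Ordinary method of slices: FS = Σ[c'·Δl_i + (W_i cosα_i − u_i·Δl_i)·tanφ'] / Σ W_i sinα_i, with Δl_i = b_i / cosα_i.
Slice 1: Δl = 2.0/cos(-14.0°) = 2.061 m; N'_1 = 64·cos(-14.0°) − 8·2.061 = 45.6; c'Δl = 2.27; W sinα = -15.5
Slice 2: Δl = 3.0/cos4.5° = 3.009 m; N'_2 = 181·cos4.5° − 28·3.009 = 96.2; c'Δl = 3.31; W sinα = 14.2
Slice 3: Δl = 1.3/cos20.7° = 1.390 m; N'_3 = 67·cos20.7° − 12·1.390 = 46.0; c'Δl = 1.53; W sinα = 23.7
Slice 4: Δl = 2.9/cos38.6° = 3.711 m; N'_4 = 83·cos38.6° − 5·3.711 = 46.3; c'Δl = 4.08; W sinα = 51.8
Σc'Δl = 11.2 kN/m; ΣN' = 234.1 kN/m; ΣW sinα = 74.2 kN/m
Resisting = 11.2 + 234.1·tan20.1° = 11.2 + 85.7 = 96.9 kN/m
FS = 96.9 / 74.2 = 1.306

FS = 1.31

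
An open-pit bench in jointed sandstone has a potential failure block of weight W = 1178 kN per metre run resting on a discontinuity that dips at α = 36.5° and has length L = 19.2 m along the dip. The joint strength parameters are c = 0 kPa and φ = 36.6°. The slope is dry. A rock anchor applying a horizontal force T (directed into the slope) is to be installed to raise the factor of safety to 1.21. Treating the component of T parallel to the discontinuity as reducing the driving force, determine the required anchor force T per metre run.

T = 102 kN/m

Resolving forces along and normal to the sliding plane, with the horizontal anchor force T adding T·sinα to the effective normal force and T·cosα acting up the plane against the driving force:
FS = [cL + (W cosα + T sinα) tanφ] / [W sinα − T cosα]
Without the anchor: N' = 946.9 kN/m, driving T_d = 700.7 kN/m, resisting R = 0·19.2 + 946.9·tan36.6° = 703.3 kN/m, FS = 1.00.
Setting FS = 1.21 and solving for T:
1.21·(700.7 − T cos36.5°) = 703.3 + T sin36.5°·tan36.6°
T·(sin36.5°·tan36.6° + 1.21·cos36.5°) = 1.21·700.7 − 703.3
T·(0.5948·0.7427 + 1.21·0.8039) = 847.8 − 703.3 = 144.6
T·1.4144 = 144.6
T = 102.2 kN/m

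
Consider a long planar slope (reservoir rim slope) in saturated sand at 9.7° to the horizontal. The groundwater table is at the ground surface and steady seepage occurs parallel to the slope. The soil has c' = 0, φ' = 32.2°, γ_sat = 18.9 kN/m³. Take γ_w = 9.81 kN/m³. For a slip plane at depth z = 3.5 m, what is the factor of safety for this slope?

FS = 1.77

With seepage parallel to the slope and the water table at the surface, the effective normal stress on the slip plane uses the buoyant unit weight γ' = γ_sat − γ_w while the driving shear stress uses γ_sat:
FS = [c' + γ' z cos²β tanφ'] / [γ_sat z sinβ cosβ]
(For c' = 0 this reduces to FS = (γ'/γ_sat)·tanφ'/tanβ.)
γ' = 18.9 − 9.81 = 9.09 kN/m³
Numerator = 0.0 + 9.09·3.5·cos²9.7°·tan32.2° = 0.0 + 9.09·3.5·0.9716·0.6297 = 19.466 kPa
Denominator = 18.9·3.5·sin9.7°·cos9.7° = 18.9·3.5·0.1685·0.9857 = 10.986 kPa
FS = 19.466 / 10.986 = 1.772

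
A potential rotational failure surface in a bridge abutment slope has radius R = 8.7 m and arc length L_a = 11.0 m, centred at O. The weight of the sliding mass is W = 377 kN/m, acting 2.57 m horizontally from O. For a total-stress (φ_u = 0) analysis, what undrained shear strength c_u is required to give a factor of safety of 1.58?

FS = c_u·L_a·R / (W·d), so c_u = FS·W·d / (L_a·R).
c_u = 1.58·377·2.57 / (11.00·8.7) = 1530.8 / 95.70 = 16.00 kPa

c_u = 16.0 kPa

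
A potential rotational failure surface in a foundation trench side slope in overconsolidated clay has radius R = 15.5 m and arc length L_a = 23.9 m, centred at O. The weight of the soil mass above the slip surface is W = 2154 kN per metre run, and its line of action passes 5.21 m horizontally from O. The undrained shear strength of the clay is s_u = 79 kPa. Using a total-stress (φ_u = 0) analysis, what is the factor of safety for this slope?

Taking moments about the centre O, the resisting moment is provided by the undrained shear strength acting along the arc:
M_R = s_u·L_a·R = 79·23.90·15.5 = 29265.5 kN·m/m
M_D = W·d = 2154·5.21 = 11222.3 kN·m/m
FS = M_R / M_D = 29265.5 / 11222.3 = 2.608

FS = 2.61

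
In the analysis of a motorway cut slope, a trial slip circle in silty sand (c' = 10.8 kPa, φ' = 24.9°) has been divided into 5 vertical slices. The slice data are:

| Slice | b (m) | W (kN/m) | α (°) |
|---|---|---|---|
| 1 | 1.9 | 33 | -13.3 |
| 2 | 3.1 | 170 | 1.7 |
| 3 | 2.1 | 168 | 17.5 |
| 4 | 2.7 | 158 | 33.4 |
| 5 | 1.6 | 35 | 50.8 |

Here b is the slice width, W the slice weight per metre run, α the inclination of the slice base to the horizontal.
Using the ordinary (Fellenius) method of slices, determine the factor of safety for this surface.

Ordinary method of slices: FS = Σ[c'·Δl_i + (W_i cosα_i)·tanφ'] / Σ W_i sinα_i, with Δl_i = b_i / cosα_i.
Slice 1: Δl = 1.9/cos(-13.3°) = 1.952 m; N'_1 = 33·cos(-13.3°) = 32.1; c'Δl = 21.09; W sinα = -7.6
Slice 2: Δl = 3.1/cos1.7° = 3.101 m; N'_2 = 170·cos1.7° = 169.9; c'Δl = 33.49; W sinα = 5.0
Slice 3: Δl = 2.1/cos17.5° = 2.202 m; N'_3 = 168·cos17.5° = 160.2; c'Δl = 23.78; W sinα = 50.5
Slice 4: Δl = 2.7/cos33.4° = 3.234 m; N'_4 = 158·cos33.4° = 131.9; c'Δl = 34.93; W sinα = 87.0
Slice 5: Δl = 1.6/cos50.8° = 2.532 m; N'_5 = 35·cos50.8° = 22.1; c'Δl = 27.34; W sinα = 27.1
Σc'Δl = 140.6 kN/m; ΣN' = 516.3 kN/m; ΣW sinα = 162.1 kN/m
Resisting = 140.6 + 516.3·tan24.9° = 140.6 + 239.7 = 380.3 kN/m
FS = 380.3 / 162.1 = 2.346

FS = 2.35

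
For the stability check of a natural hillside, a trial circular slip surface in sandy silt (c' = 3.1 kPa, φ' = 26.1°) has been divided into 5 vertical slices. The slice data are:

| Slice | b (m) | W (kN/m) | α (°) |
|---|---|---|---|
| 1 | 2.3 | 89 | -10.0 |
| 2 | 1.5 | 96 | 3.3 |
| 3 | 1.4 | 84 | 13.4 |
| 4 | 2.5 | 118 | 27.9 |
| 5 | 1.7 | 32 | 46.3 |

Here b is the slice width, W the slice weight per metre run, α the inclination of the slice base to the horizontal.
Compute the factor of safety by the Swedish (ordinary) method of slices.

Ordinary method of slices: FS = Σ[c'·Δl_i + (W_i cosα_i)·tanφ'] / Σ W_i sinα_i, with Δl_i = b_i / cosα_i.
Slice 1: Δl = 2.3/cos(-10.0°) = 2.335 m; N'_1 = 89·cos(-10.0°) = 87.6; c'Δl = 7.24; W sinα = -15.5
Slice 2: Δl = 1.5/cos3.3° = 1.502 m; N'_2 = 96·cos3.3° = 95.8; c'Δl = 4.66; W sinα = 5.5
Slice 3: Δl = 1.4/cos13.4° = 1.439 m; N'_3 = 84·cos13.4° = 81.7; c'Δl = 4.46; W sinα = 19.5
Slice 4: Δl = 2.5/cos27.9° = 2.829 m; N'_4 = 118·cos27.9° = 104.3; c'Δl = 8.77; W sinα = 55.2
Slice 5: Δl = 1.7/cos46.3° = 2.461 m; N'_5 = 32·cos46.3° = 22.1; c'Δl = 7.63; W sinα = 23.1
Σc'Δl = 32.8 kN/m; ΣN' = 391.6 kN/m; ΣW sinα = 87.9 kN/m
Resisting = 32.8 + 391.6·tan26.1° = 32.8 + 191.8 = 224.6 kN/m
FS = 224.6 / 87.9 = 2.555

FS = 2.56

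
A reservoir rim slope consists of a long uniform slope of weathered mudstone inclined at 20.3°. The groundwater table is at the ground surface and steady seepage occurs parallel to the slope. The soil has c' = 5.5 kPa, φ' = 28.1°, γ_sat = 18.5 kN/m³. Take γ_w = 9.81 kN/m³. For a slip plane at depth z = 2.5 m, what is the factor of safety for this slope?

With seepage parallel to the slope and the water table at the surface, the effective normal stress on the slip plane uses the buoyant unit weight γ' = γ_sat − γ_w while the driving shear stress uses γ_sat:
FS = [c' + γ' z cos²β tanφ'] / [γ_sat z sinβ cosβ]
γ' = 18.5 − 9.81 = 8.69 kN/m³
Numerator = 5.5 + 8.69·2.5·cos²20.3°·tan28.1° = 5.5 + 8.69·2.5·0.8796·0.5340 = 15.704 kPa
Denominator = 18.5·2.5·sin20.3°·cos20.3° = 18.5·2.5·0.3469·0.9379 = 15.049 kPa
FS = 15.704 / 15.049 = 1.044

FS = 1.04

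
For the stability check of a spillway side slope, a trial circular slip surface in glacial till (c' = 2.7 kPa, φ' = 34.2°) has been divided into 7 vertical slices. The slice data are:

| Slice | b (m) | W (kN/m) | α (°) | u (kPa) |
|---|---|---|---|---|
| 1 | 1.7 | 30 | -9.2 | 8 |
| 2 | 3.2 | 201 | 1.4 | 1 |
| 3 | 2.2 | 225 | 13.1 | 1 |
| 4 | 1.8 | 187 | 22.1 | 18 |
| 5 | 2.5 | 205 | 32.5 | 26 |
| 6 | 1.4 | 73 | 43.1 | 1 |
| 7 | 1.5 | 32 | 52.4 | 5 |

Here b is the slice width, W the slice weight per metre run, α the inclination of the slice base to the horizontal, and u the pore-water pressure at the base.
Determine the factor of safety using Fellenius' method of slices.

Ordinary method of slices: FS = Σ[c'·Δl_i + (W_i cosα_i − u_i·Δl_i)·tanφ'] / Σ W_i sinα_i, with Δl_i = b_i / cosα_i.
Slice 1: Δl = 1.7/cos(-9.2°) = 1.722 m; N'_1 = 30·cos(-9.2°) − 8·1.722 = 15.8; c'Δl = 4.65; W sinα = -4.8
Slice 2: Δl = 3.2/cos1.4° = 3.201 m; N'_2 = 201·cos1.4° − 1·3.201 = 197.7; c'Δl = 8.64; W sinα = 4.9
Slice 3: Δl = 2.2/cos13.1° = 2.259 m; N'_3 = 225·cos13.1° − 1·2.259 = 216.9; c'Δl = 6.10; W sinα = 51.0
Slice 4: Δl = 1.8/cos22.1° = 1.943 m; N'_4 = 187·cos22.1° − 18·1.943 = 138.3; c'Δl = 5.25; W sinα = 70.4
Slice 5: Δl = 2.5/cos32.5° = 2.964 m; N'_5 = 205·cos32.5° − 26·2.964 = 95.8; c'Δl = 8.00; W sinα = 110.1
Slice 6: Δl = 1.4/cos43.1° = 1.917 m; N'_6 = 73·cos43.1° − 1·1.917 = 51.4; c'Δl = 5.18; W sinα = 49.9
Slice 7: Δl = 1.5/cos52.4° = 2.458 m; N'_7 = 32·cos52.4° − 5·2.458 = 7.2; c'Δl = 6.64; W sinα = 25.4
Σc'Δl = 44.5 kN/m; ΣN' = 723.2 kN/m; ΣW sinα = 306.8 kN/m
Resisting = 44.5 + 723.2·tan34.2° = 44.5 + 491.5 = 535.9 kN/m
FS = 535.9 / 306.8 = 1.747

FS = 1.75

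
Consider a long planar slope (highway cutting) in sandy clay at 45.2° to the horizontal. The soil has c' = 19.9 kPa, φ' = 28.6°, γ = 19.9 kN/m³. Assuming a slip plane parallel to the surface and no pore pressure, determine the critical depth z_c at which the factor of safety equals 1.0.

z_c = 4.36 m

Setting FS = 1.00 in FS = [c' + γz cos²β tanφ'] / [γz sinβ cosβ] and solving for z:
z = c' / [γ cosβ (FS·sinβ − cosβ·tanφ')]
  = 19.9 / [19.9·cos45.2°·(1.00·sin45.2° − cos45.2°·tan28.6°)]
  = 19.9 / [19.9·0.7046·(1.00·0.7096 − 0.7046·0.5452)]
  = 19.9 / 4.5627 = 4.361 m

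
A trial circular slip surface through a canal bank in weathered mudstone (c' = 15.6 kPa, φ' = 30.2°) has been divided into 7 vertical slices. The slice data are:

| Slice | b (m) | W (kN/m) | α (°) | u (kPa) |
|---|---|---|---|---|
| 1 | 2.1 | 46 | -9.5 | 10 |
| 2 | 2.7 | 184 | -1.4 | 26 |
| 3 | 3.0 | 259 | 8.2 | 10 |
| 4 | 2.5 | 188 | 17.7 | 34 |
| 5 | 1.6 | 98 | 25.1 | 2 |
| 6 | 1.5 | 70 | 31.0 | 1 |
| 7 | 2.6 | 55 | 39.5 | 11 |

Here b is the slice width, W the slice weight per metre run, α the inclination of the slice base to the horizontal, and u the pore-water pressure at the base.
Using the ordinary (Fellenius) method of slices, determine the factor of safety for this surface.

FS = 3.19

Ordinary method of slices: FS = Σ[c'·Δl_i + (W_i cosα_i − u_i·Δl_i)·tanφ'] / Σ W_i sinα_i, with Δl_i = b_i / cosα_i.
Slice 1: Δl = 2.1/cos(-9.5°) = 2.129 m; N'_1 = 46·cos(-9.5°) − 10·2.129 = 24.1; c'Δl = 33.22; W sinα = -7.6
Slice 2: Δl = 2.7/cos(-1.4°) = 2.701 m; N'_2 = 184·cos(-1.4°) − 26·2.701 = 113.7; c'Δl = 42.13; W sinα = -4.5
Slice 3: Δl = 3.0/cos8.2° = 3.031 m; N'_3 = 259·cos8.2° − 10·3.031 = 226.0; c'Δl = 47.28; W sinα = 36.9
Slice 4: Δl = 2.5/cos17.7° = 2.624 m; N'_4 = 188·cos17.7° − 34·2.624 = 89.9; c'Δl = 40.94; W sinα = 57.2
Slice 5: Δl = 1.6/cos25.1° = 1.767 m; N'_5 = 98·cos25.1° − 2·1.767 = 85.2; c'Δl = 27.56; W sinα = 41.6
Slice 6: Δl = 1.5/cos31.0° = 1.750 m; N'_6 = 70·cos31.0° − 1·1.750 = 58.3; c'Δl = 27.30; W sinα = 36.1
Slice 7: Δl = 2.6/cos39.5° = 3.370 m; N'_7 = 55·cos39.5° − 11·3.370 = 5.4; c'Δl = 52.56; W sinα = 35.0
Σc'Δl = 271.0 kN/m; ΣN' = 602.6 kN/m; ΣW sinα = 194.6 kN/m
Resisting = 271.0 + 602.6·tan30.2° = 271.0 + 350.7 = 621.7 kN/m
FS = 621.7 / 194.6 = 3.194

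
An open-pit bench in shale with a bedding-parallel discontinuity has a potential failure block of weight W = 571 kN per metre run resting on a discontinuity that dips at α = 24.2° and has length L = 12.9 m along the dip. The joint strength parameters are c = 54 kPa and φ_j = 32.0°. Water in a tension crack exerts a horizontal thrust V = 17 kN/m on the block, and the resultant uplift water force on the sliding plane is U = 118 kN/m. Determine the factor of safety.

FS = 3.78

Resolving the block weight along and normal to the plane and applying the Mohr–Coulomb strength on the joint:
N' = W cosα − U − V sinα = 571·cos24.2° − 118 − 17·sin24.2° = 395.9 kN/m
Driving force T = W sinα + V cosα = 571·sin24.2° + 17·cos24.2° = 249.6 kN/m
Resisting force R = c·L + N'·tanφ_j = 54·12.9 + 395.9·tan32.0° = 696.6 + 247.4 = 944.0 kN/m
FS = R / T = 944.0 / 249.6 = 3.782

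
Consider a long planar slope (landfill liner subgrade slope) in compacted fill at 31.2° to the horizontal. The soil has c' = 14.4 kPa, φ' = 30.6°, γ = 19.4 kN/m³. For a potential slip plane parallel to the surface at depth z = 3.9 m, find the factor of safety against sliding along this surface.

FS = 1.41

For an infinite slope with a slip plane parallel to the surface (no pore pressure): FS = [c' + γz cos²β tanφ'] / [γz sinβ cosβ].
γz = 19.4·3.9 = 75.66 kN/m²
Numerator = 14.4 + 75.66·cos²31.2°·tan30.6° = 14.4 + 75.66·0.7316·0.5914 = 47.138 kPa
Denominator = 75.66·sin31.2°·cos31.2° = 75.66·0.5180·0.8554 = 33.525 kPa
FS = 47.138 / 33.525 = 1.406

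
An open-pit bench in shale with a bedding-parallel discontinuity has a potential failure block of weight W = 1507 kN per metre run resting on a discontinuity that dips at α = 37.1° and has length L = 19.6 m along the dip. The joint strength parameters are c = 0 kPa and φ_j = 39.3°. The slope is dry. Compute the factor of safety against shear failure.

FS = 1.08

Resolving the block weight along and normal to the plane and applying the Mohr–Coulomb strength on the joint:
N' = W cosα = 1507·cos37.1° = 1202.0 kN/m
Driving force T = W sinα = 1507·sin37.1° = 909.0 kN/m
Resisting force R = c·L + N'·tanφ_j = 0·19.6 + 1202.0·tan39.3° = 0.0 + 983.8 = 983.8 kN/m
FS = R / T = 983.8 / 909.0 = 1.082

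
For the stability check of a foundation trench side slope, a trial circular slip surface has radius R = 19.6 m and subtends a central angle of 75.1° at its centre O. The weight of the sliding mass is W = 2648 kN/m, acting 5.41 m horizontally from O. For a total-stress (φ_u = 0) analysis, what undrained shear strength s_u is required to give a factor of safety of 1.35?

FS = s_u·L_a·R / (W·d), so s_u = FS·W·d / (L_a·R).
Arc length L_a = R·θ = 19.6·(75.1°·π/180) = 19.6·1.3107 = 25.69 m
s_u = 1.35·2648·5.41 / (25.69·19.6) = 19339.7 / 503.53 = 38.41 kPa

s_u = 38.4 kPa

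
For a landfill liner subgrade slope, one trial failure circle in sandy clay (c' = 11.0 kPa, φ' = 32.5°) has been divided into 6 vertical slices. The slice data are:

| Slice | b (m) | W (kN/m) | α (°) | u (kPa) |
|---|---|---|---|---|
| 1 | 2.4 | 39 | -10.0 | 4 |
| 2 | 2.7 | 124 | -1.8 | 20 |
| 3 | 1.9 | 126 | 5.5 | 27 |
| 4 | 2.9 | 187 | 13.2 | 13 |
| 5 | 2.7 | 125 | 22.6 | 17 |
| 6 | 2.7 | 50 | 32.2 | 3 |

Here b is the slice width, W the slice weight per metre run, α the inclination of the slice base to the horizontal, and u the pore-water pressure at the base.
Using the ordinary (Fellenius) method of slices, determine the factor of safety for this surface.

Ordinary method of slices: FS = Σ[c'·Δl_i + (W_i cosα_i − u_i·Δl_i)·tanφ'] / Σ W_i sinα_i, with Δl_i = b_i / cosα_i.
Slice 1: Δl = 2.4/cos(-10.0°) = 2.437 m; N'_1 = 39·cos(-10.0°) − 4·2.437 = 28.7; c'Δl = 26.81; W sinα = -6.8
Slice 2: Δl = 2.7/cos(-1.8°) = 2.701 m; N'_2 = 124·cos(-1.8°) − 20·2.701 = 69.9; c'Δl = 29.71; W sinα = -3.9
Slice 3: Δl = 1.9/cos5.5° = 1.909 m; N'_3 = 126·cos5.5° − 27·1.909 = 73.9; c'Δl = 21.00; W sinα = 12.1
Slice 4: Δl = 2.9/cos13.2° = 2.979 m; N'_4 = 187·cos13.2° − 13·2.979 = 143.3; c'Δl = 32.77; W sinα = 42.7
Slice 5: Δl = 2.7/cos22.6° = 2.925 m; N'_5 = 125·cos22.6° − 17·2.925 = 65.7; c'Δl = 32.17; W sinα = 48.0
Slice 6: Δl = 2.7/cos32.2° = 3.191 m; N'_6 = 50·cos32.2° − 3·3.191 = 32.7; c'Δl = 35.10; W sinα = 26.6
Σc'Δl = 177.6 kN/m; ΣN' = 414.2 kN/m; ΣW sinα = 118.8 kN/m
Resisting = 177.6 + 414.2·tan32.5° = 177.6 + 263.9 = 441.4 kN/m
FS = 441.4 / 118.8 = 3.716

FS = 3.72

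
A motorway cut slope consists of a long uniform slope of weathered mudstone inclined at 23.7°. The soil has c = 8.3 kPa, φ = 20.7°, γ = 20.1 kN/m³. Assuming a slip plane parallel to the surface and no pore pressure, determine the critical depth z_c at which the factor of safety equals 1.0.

Setting FS = 1.00 in FS = [c + γz cos²β tanφ] / [γz sinβ cosβ] and solving for z:
z = c / [γ cosβ (FS·sinβ − cosβ·tanφ)]
  = 8.3 / [20.1·cos23.7°·(1.00·sin23.7° − cos23.7°·tan20.7°)]
  = 8.3 / [20.1·0.9157·(1.00·0.4019 − 0.9157·0.3779)]
  = 8.3 / 1.0297 = 8.061 m

z_c = 8.06 m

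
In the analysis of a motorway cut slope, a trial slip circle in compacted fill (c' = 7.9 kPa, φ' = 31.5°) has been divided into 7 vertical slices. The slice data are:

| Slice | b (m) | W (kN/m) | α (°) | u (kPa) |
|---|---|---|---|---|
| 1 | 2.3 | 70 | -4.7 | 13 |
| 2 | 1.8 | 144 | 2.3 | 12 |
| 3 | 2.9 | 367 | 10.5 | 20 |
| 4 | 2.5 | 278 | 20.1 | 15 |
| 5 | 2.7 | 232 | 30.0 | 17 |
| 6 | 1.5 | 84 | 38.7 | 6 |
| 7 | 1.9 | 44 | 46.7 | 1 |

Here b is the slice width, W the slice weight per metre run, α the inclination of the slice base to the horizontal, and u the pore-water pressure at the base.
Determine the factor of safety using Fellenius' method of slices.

Ordinary method of slices: FS = Σ[c'·Δl_i + (W_i cosα_i − u_i·Δl_i)·tanφ'] / Σ W_i sinα_i, with Δl_i = b_i / cosα_i.
Slice 1: Δl = 2.3/cos(-4.7°) = 2.308 m; N'_1 = 70·cos(-4.7°) − 13·2.308 = 39.8; c'Δl = 18.23; W sinα = -5.7
Slice 2: Δl = 1.8/cos2.3° = 1.801 m; N'_2 = 144·cos2.3° − 12·1.801 = 122.3; c'Δl = 14.23; W sinα = 5.8
Slice 3: Δl = 2.9/cos10.5° = 2.949 m; N'_3 = 367·cos10.5° − 20·2.949 = 301.9; c'Δl = 23.30; W sinα = 66.9
Slice 4: Δl = 2.5/cos20.1° = 2.662 m; N'_4 = 278·cos20.1° − 15·2.662 = 221.1; c'Δl = 21.03; W sinα = 95.5
Slice 5: Δl = 2.7/cos30.0° = 3.118 m; N'_5 = 232·cos30.0° − 17·3.118 = 147.9; c'Δl = 24.63; W sinα = 116.0
Slice 6: Δl = 1.5/cos38.7° = 1.922 m; N'_6 = 84·cos38.7° − 6·1.922 = 54.0; c'Δl = 15.18; W sinα = 52.5
Slice 7: Δl = 1.9/cos46.7° = 2.770 m; N'_7 = 44·cos46.7° − 1·2.770 = 27.4; c'Δl = 21.89; W sinα = 32.0
Σc'Δl = 138.5 kN/m; ΣN' = 914.4 kN/m; ΣW sinα = 363.0 kN/m
Resisting = 138.5 + 914.4·tan31.5° = 138.5 + 560.3 = 698.8 kN/m
FS = 698.8 / 363.0 = 1.925

FS = 1.93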